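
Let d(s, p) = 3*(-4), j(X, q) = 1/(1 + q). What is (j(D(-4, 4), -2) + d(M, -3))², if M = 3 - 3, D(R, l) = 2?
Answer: 169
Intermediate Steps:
M = 0
d(s, p) = -12
(j(D(-4, 4), -2) + d(M, -3))² = (1/(1 - 2) - 12)² = (1/(-1) - 12)² = (-1 - 12)² = (-13)² = 169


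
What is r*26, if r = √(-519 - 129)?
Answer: 468*I*√2 ≈ 661.85*I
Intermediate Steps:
r = 18*I*√2 (r = √(-648) = 18*I*√2 ≈ 25.456*I)
r*26 = (18*I*√2)*26 = 468*I*√2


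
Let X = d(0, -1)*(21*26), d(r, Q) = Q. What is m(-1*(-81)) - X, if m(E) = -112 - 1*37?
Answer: 397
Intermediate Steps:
m(E) = -149 (m(E) = -112 - 37 = -149)
X = -546 (X = -21*26 = -1*546 = -546)
m(-1*(-81)) - X = -149 - 1*(-546) = -149 + 546 = 397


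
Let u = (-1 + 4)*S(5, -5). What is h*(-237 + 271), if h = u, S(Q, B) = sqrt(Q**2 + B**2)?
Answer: 510*sqrt(2) ≈ 721.25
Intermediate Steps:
S(Q, B) = sqrt(B**2 + Q**2)
u = 15*sqrt(2) (u = (-1 + 4)*sqrt((-5)**2 + 5**2) = 3*sqrt(25 + 25) = 3*sqrt(50) = 3*(5*sqrt(2)) = 15*sqrt(2) ≈ 21.213)
h = 15*sqrt(2) ≈ 21.213
h*(-237 + 271) = (15*sqrt(2))*(-237 + 271) = (15*sqrt(2))*34 = 510*sqrt(2)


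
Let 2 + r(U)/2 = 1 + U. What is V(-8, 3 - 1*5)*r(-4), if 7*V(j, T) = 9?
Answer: -90/7 ≈ -12.857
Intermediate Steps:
V(j, T) = 9/7 (V(j, T) = (⅐)*9 = 9/7)
r(U) = -2 + 2*U (r(U) = -4 + 2*(1 + U) = -4 + (2 + 2*U) = -2 + 2*U)
V(-8, 3 - 1*5)*r(-4) = 9*(-2 + 2*(-4))/7 = 9*(-2 - 8)/7 = (9/7)*(-10) = -90/7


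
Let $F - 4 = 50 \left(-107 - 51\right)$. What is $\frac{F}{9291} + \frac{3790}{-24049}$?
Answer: $- \frac{75034598}{74479753} \approx -1.0075$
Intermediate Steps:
$F = -7896$ ($F = 4 + 50 \left(-107 - 51\right) = 4 + 50 \left(-158\right) = 4 - 7900 = -7896$)
$\frac{F}{9291} + \frac{3790}{-24049} = - \frac{7896}{9291} + \frac{3790}{-24049} = \left(-7896\right) \frac{1}{9291} + 3790 \left(- \frac{1}{24049}\right) = - \frac{2632}{3097} - \frac{3790}{24049} = - \frac{75034598}{74479753}$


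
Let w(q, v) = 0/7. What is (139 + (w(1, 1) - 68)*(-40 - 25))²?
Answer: 20784481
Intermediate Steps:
w(q, v) = 0 (w(q, v) = 0*(⅐) = 0)
(139 + (w(1, 1) - 68)*(-40 - 25))² = (139 + (0 - 68)*(-40 - 25))² = (139 - 68*(-65))² = (139 + 4420)² = 4559² = 20784481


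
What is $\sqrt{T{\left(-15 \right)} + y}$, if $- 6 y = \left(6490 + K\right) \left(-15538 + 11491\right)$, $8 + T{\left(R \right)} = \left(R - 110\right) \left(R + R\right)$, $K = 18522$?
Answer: $4 \sqrt{1054646} \approx 4107.8$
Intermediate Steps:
$T{\left(R \right)} = -8 + 2 R \left(-110 + R\right)$ ($T{\left(R \right)} = -8 + \left(R - 110\right) \left(R + R\right) = -8 + \left(-110 + R\right) 2 R = -8 + 2 R \left(-110 + R\right)$)
$y = 16870594$ ($y = - \frac{\left(6490 + 18522\right) \left(-15538 + 11491\right)}{6} = - \frac{25012 \left(-4047\right)}{6} = \left(- \frac{1}{6}\right) \left(-101223564\right) = 16870594$)
$\sqrt{T{\left(-15 \right)} + y} = \sqrt{\left(-8 - -3300 + 2 \left(-15\right)^{2}\right) + 16870594} = \sqrt{\left(-8 + 3300 + 2 \cdot 225\right) + 16870594} = \sqrt{\left(-8 + 3300 + 450\right) + 16870594} = \sqrt{3742 + 16870594} = \sqrt{16874336} = 4 \sqrt{1054646}$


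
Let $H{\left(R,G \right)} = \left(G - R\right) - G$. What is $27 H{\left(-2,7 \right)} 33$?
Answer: $1782$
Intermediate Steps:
$H{\left(R,G \right)} = - R$
$27 H{\left(-2,7 \right)} 33 = 27 \left(\left(-1\right) \left(-2\right)\right) 33 = 27 \cdot 2 \cdot 33 = 54 \cdot 33 = 1782$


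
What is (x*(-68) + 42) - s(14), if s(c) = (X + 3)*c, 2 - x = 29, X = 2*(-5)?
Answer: 1976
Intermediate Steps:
X = -10
x = -27 (x = 2 - 1*29 = 2 - 29 = -27)
s(c) = -7*c (s(c) = (-10 + 3)*c = -7*c)
(x*(-68) + 42) - s(14) = (-27*(-68) + 42) - (-7)*14 = (1836 + 42) - 1*(-98) = 1878 + 98 = 1976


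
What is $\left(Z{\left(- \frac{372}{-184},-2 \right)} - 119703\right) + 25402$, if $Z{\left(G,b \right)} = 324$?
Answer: $-93977$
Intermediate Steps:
$\left(Z{\left(- \frac{372}{-184},-2 \right)} - 119703\right) + 25402 = \left(324 - 119703\right) + 25402 = -119379 + 25402 = -93977$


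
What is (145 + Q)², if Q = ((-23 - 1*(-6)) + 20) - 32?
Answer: 13456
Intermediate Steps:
Q = -29 (Q = ((-23 + 6) + 20) - 32 = (-17 + 20) - 32 = 3 - 32 = -29)
(145 + Q)² = (145 - 29)² = 116² = 13456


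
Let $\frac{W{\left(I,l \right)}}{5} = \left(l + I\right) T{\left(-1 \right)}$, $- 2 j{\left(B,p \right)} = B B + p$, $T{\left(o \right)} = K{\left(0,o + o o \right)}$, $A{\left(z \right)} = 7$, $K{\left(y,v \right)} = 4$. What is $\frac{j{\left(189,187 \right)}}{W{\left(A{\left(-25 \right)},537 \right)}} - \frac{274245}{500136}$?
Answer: $- \frac{249233903}{113364160} \approx -2.1985$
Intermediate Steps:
$T{\left(o \right)} = 4$
$j{\left(B,p \right)} = - \frac{p}{2} - \frac{B^{2}}{2}$ ($j{\left(B,p \right)} = - \frac{B B + p}{2} = - \frac{B^{2} + p}{2} = - \frac{p + B^{2}}{2} = - \frac{p}{2} - \frac{B^{2}}{2}$)
$W{\left(I,l \right)} = 20 I + 20 l$ ($W{\left(I,l \right)} = 5 \left(l + I\right) 4 = 5 \left(I + l\right) 4 = 5 \left(4 I + 4 l\right) = 20 I + 20 l$)
$\frac{j{\left(189,187 \right)}}{W{\left(A{\left(-25 \right)},537 \right)}} - \frac{274245}{500136} = \frac{\left(- \frac{1}{2}\right) 187 - \frac{189^{2}}{2}}{20 \cdot 7 + 20 \cdot 537} - \frac{274245}{500136} = \frac{- \frac{187}{2} - \frac{35721}{2}}{140 + 10740} - \frac{91415}{166712} = \frac{- \frac{187}{2} - \frac{35721}{2}}{10880} - \frac{91415}{166712} = \left(-17954\right) \frac{1}{10880} - \frac{91415}{166712} = - \frac{8977}{5440} - \frac{91415}{166712} = - \frac{249233903}{113364160}$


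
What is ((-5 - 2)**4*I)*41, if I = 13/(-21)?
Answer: -182819/3 ≈ -60940.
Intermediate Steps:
I = -13/21 (I = 13*(-1/21) = -13/21 ≈ -0.61905)
((-5 - 2)**4*I)*41 = ((-5 - 2)**4*(-13/21))*41 = ((-7)**4*(-13/21))*41 = (2401*(-13/21))*41 = -4459/3*41 = -182819/3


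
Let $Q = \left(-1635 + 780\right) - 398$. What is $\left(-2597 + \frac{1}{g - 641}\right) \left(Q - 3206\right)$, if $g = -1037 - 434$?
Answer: $\frac{24457013035}{2112} \approx 1.158 \cdot 10^{7}$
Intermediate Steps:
$g = -1471$ ($g = -1037 - 434 = -1471$)
$Q = -1253$ ($Q = -855 - 398 = -1253$)
$\left(-2597 + \frac{1}{g - 641}\right) \left(Q - 3206\right) = \left(-2597 + \frac{1}{-1471 - 641}\right) \left(-1253 - 3206\right) = \left(-2597 + \frac{1}{-2112}\right) \left(-4459\right) = \left(-2597 - \frac{1}{2112}\right) \left(-4459\right) = \left(- \frac{5484865}{2112}\right) \left(-4459\right) = \frac{24457013035}{2112}$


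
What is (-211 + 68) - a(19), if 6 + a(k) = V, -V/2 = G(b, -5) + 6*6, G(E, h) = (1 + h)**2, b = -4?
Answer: -33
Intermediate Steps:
V = -104 (V = -2*((1 - 5)**2 + 6*6) = -2*((-4)**2 + 36) = -2*(16 + 36) = -2*52 = -104)
a(k) = -110 (a(k) = -6 - 104 = -110)
(-211 + 68) - a(19) = (-211 + 68) - 1*(-110) = -143 + 110 = -33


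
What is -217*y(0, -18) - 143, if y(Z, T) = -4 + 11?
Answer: -1662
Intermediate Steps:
y(Z, T) = 7
-217*y(0, -18) - 143 = -217*7 - 143 = -1519 - 143 = -1662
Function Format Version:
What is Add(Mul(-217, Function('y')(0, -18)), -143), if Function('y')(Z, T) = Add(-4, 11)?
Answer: -1662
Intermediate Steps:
Function('y')(Z, T) = 7
Add(Mul(-217, Function('y')(0, -18)), -143) = Add(Mul(-217, 7), -143) = Add(-1519, -143) = -1662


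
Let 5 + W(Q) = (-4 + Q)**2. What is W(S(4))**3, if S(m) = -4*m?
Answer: 61629875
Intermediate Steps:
W(Q) = -5 + (-4 + Q)**2
W(S(4))**3 = (-5 + (-4 - 4*4)**2)**3 = (-5 + (-4 - 16)**2)**3 = (-5 + (-20)**2)**3 = (-5 + 400)**3 = 395**3 = 61629875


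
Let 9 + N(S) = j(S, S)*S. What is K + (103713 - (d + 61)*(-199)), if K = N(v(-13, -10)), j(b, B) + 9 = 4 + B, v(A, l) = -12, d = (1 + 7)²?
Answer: 128783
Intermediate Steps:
d = 64 (d = 8² = 64)
j(b, B) = -5 + B (j(b, B) = -9 + (4 + B) = -5 + B)
N(S) = -9 + S*(-5 + S) (N(S) = -9 + (-5 + S)*S = -9 + S*(-5 + S))
K = 195 (K = -9 - 12*(-5 - 12) = -9 - 12*(-17) = -9 + 204 = 195)
K + (103713 - (d + 61)*(-199)) = 195 + (103713 - (64 + 61)*(-199)) = 195 + (103713 - 125*(-199)) = 195 + (103713 - 1*(-24875)) = 195 + (103713 + 24875) = 195 + 128588 = 128783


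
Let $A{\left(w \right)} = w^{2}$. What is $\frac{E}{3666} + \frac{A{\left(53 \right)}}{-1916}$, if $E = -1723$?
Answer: $- \frac{6799531}{3512028} \approx -1.9361$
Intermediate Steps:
$\frac{E}{3666} + \frac{A{\left(53 \right)}}{-1916} = - \frac{1723}{3666} + \frac{53^{2}}{-1916} = \left(-1723\right) \frac{1}{3666} + 2809 \left(- \frac{1}{1916}\right) = - \frac{1723}{3666} - \frac{2809}{1916} = - \frac{6799531}{3512028}$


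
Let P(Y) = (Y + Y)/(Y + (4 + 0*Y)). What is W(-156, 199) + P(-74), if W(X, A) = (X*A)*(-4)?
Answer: 4346234/35 ≈ 1.2418e+5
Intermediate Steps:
P(Y) = 2*Y/(4 + Y) (P(Y) = (2*Y)/(Y + (4 + 0)) = (2*Y)/(Y + 4) = (2*Y)/(4 + Y) = 2*Y/(4 + Y))
W(X, A) = -4*A*X (W(X, A) = (A*X)*(-4) = -4*A*X)
W(-156, 199) + P(-74) = -4*199*(-156) + 2*(-74)/(4 - 74) = 124176 + 2*(-74)/(-70) = 124176 + 2*(-74)*(-1/70) = 124176 + 74/35 = 4346234/35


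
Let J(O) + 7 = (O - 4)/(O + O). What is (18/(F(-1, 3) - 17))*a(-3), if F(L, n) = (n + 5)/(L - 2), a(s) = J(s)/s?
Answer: -105/59 ≈ -1.7797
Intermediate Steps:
J(O) = -7 + (-4 + O)/(2*O) (J(O) = -7 + (O - 4)/(O + O) = -7 + (-4 + O)/((2*O)) = -7 + (-4 + O)*(1/(2*O)) = -7 + (-4 + O)/(2*O))
a(s) = (-13/2 - 2/s)/s
F(L, n) = (5 + n)/(-2 + L)
(18/(F(-1, 3) - 17))*a(-3) = (18/((5 + 3)/(-2 - 1) - 17))*((½)*(-4 - 13*(-3))/(-3)²) = (18/(8/(-3) - 17))*((½)*(⅑)*(-4 + 39)) = (18/(-⅓*8 - 17))*((½)*(⅑)*35) = (18/(-8/3 - 17))*(35/18) = (18/(-59/3))*(35/18) = (18*(-3/59))*(35/18) = -54/59*35/18 = -105/59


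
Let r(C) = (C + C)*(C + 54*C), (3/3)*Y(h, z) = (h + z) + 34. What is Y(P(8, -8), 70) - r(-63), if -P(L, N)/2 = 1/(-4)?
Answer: -872971/2 ≈ -4.3649e+5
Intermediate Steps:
P(L, N) = 1/2 (P(L, N) = -2/(-4) = -2*(-1/4) = 1/2)
Y(h, z) = 34 + h + z (Y(h, z) = (h + z) + 34 = 34 + h + z)
r(C) = 110*C**2 (r(C) = (2*C)*(55*C) = 110*C**2)
Y(P(8, -8), 70) - r(-63) = (34 + 1/2 + 70) - 110*(-63)**2 = 209/2 - 110*3969 = 209/2 - 1*436590 = 209/2 - 436590 = -872971/2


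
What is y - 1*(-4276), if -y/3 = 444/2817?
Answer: 1338240/313 ≈ 4275.5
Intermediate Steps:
y = -148/313 (y = -1332/2817 = -3*148/939 = -148/313 ≈ -0.47284)
y - 1*(-4276) = -148/313 - 1*(-4276) = -148/313 + 4276 = 1338240/313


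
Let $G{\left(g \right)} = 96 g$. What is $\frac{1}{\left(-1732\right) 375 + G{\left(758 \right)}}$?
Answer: $- \frac{1}{576732} \approx -1.7339 \cdot 10^{-6}$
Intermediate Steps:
$\frac{1}{\left(-1732\right) 375 + G{\left(758 \right)}} = \frac{1}{\left(-1732\right) 375 + 96 \cdot 758} = \frac{1}{-649500 + 72768} = \frac{1}{-576732} = - \frac{1}{576732}$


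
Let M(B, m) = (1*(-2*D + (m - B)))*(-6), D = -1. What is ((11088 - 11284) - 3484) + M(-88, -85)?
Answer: -3710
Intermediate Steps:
M(B, m) = -12 - 6*m + 6*B (M(B, m) = (1*(-2*(-1) + (m - B)))*(-6) = (1*(2 + (m - B)))*(-6) = (1*(2 + m - B))*(-6) = (2 + m - B)*(-6) = -12 - 6*m + 6*B)
((11088 - 11284) - 3484) + M(-88, -85) = ((11088 - 11284) - 3484) + (-12 - 6*(-85) + 6*(-88)) = (-196 - 3484) + (-12 + 510 - 528) = -3680 - 30 = -3710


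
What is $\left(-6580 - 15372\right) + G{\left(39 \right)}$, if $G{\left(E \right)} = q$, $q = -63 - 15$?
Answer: $-22030$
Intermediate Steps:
$q = -78$ ($q = -63 - 15 = -78$)
$G{\left(E \right)} = -78$
$\left(-6580 - 15372\right) + G{\left(39 \right)} = \left(-6580 - 15372\right) - 78 = -21952 - 78 = -22030$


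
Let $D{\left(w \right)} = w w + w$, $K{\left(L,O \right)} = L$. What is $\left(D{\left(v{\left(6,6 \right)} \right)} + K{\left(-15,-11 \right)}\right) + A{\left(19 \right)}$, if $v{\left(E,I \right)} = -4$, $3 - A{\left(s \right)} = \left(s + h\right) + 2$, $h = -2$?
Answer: $-19$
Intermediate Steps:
$A{\left(s \right)} = 3 - s$ ($A{\left(s \right)} = 3 - \left(\left(s - 2\right) + 2\right) = 3 - \left(\left(-2 + s\right) + 2\right) = 3 - s$)
$D{\left(w \right)} = w + w^{2}$ ($D{\left(w \right)} = w^{2} + w = w + w^{2}$)
$\left(D{\left(v{\left(6,6 \right)} \right)} + K{\left(-15,-11 \right)}\right) + A{\left(19 \right)} = \left(- 4 \left(1 - 4\right) - 15\right) + \left(3 - 19\right) = \left(\left(-4\right) \left(-3\right) - 15\right) + \left(3 - 19\right) = \left(12 - 15\right) - 16 = -3 - 16 = -19$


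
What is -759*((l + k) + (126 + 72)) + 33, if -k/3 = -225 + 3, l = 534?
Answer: -1061049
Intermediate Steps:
k = 666 (k = -3*(-225 + 3) = -3*(-222) = 666)
-759*((l + k) + (126 + 72)) + 33 = -759*((534 + 666) + (126 + 72)) + 33 = -759*(1200 + 198) + 33 = -759*1398 + 33 = -1061082 + 33 = -1061049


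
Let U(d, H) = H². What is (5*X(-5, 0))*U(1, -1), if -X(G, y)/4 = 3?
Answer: -60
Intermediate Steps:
X(G, y) = -12 (X(G, y) = -4*3 = -12)
(5*X(-5, 0))*U(1, -1) = (5*(-12))*(-1)² = -60*1 = -60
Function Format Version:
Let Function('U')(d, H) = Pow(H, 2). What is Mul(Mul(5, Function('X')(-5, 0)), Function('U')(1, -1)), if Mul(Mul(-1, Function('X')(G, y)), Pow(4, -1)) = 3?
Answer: -60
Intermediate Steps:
Function('X')(G, y) = -12 (Function('X')(G, y) = Mul(-4, 3) = -12)
Mul(Mul(5, Function('X')(-5, 0)), Function('U')(1, -1)) = Mul(Mul(5, -12), Pow(-1, 2)) = Mul(-60, 1) = -60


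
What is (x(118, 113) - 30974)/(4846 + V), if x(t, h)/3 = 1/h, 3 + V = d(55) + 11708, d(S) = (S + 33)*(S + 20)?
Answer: -3500059/2616063 ≈ -1.3379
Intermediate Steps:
d(S) = (20 + S)*(33 + S) (d(S) = (33 + S)*(20 + S) = (20 + S)*(33 + S))
V = 18305 (V = -3 + ((660 + 55² + 53*55) + 11708) = -3 + ((660 + 3025 + 2915) + 11708) = -3 + (6600 + 11708) = -3 + 18308 = 18305)
x(t, h) = 3/h
(x(118, 113) - 30974)/(4846 + V) = (3/113 - 30974)/(4846 + 18305) = (3*(1/113) - 30974)/23151 = (3/113 - 30974)*(1/23151) = -3500059/113*1/23151 = -3500059/2616063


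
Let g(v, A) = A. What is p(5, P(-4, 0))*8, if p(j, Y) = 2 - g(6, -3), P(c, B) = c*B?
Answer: 40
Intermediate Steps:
P(c, B) = B*c
p(j, Y) = 5 (p(j, Y) = 2 - 1*(-3) = 2 + 3 = 5)
p(5, P(-4, 0))*8 = 5*8 = 40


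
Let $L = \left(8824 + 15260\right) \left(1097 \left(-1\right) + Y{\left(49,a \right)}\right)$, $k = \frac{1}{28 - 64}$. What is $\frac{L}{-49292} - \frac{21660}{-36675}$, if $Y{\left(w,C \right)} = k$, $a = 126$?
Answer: $\frac{64670075213}{120518940} \approx 536.6$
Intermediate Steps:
$k = - \frac{1}{36}$ ($k = \frac{1}{-36} = - \frac{1}{36} \approx -0.027778$)
$Y{\left(w,C \right)} = - \frac{1}{36}$
$L = -26420817$ ($L = \left(8824 + 15260\right) \left(1097 \left(-1\right) - \frac{1}{36}\right) = 24084 \left(-1097 - \frac{1}{36}\right) = 24084 \left(- \frac{39493}{36}\right) = -26420817$)
$\frac{L}{-49292} - \frac{21660}{-36675} = - \frac{26420817}{-49292} - \frac{21660}{-36675} = \left(-26420817\right) \left(- \frac{1}{49292}\right) - - \frac{1444}{2445} = \frac{26420817}{49292} + \frac{1444}{2445} = \frac{64670075213}{120518940}$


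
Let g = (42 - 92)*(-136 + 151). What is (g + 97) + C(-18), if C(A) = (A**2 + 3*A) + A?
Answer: -401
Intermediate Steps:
C(A) = A**2 + 4*A
g = -750 (g = -50*15 = -750)
(g + 97) + C(-18) = (-750 + 97) - 18*(4 - 18) = -653 - 18*(-14) = -653 + 252 = -401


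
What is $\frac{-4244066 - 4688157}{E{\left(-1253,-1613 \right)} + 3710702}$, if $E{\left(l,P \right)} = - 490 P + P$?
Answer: $- \frac{8932223}{4499459} \approx -1.9852$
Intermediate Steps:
$E{\left(l,P \right)} = - 489 P$
$\frac{-4244066 - 4688157}{E{\left(-1253,-1613 \right)} + 3710702} = \frac{-4244066 - 4688157}{\left(-489\right) \left(-1613\right) + 3710702} = - \frac{8932223}{788757 + 3710702} = - \frac{8932223}{4499459}$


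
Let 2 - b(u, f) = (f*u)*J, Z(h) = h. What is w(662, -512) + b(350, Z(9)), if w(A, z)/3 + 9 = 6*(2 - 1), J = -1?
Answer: 3143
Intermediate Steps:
w(A, z) = -9 (w(A, z) = -27 + 3*(6*(2 - 1)) = -27 + 3*(6*1) = -27 + 3*6 = -27 + 18 = -9)
b(u, f) = 2 + f*u (b(u, f) = 2 - f*u*(-1) = 2 - (-1)*f*u = 2 + f*u)
w(662, -512) + b(350, Z(9)) = -9 + (2 + 9*350) = -9 + (2 + 3150) = -9 + 3152 = 3143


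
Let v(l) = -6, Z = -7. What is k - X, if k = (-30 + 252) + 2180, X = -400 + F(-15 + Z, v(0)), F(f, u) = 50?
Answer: 2752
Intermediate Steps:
X = -350 (X = -400 + 50 = -350)
k = 2402 (k = 222 + 2180 = 2402)
k - X = 2402 - 1*(-350) = 2402 + 350 = 2752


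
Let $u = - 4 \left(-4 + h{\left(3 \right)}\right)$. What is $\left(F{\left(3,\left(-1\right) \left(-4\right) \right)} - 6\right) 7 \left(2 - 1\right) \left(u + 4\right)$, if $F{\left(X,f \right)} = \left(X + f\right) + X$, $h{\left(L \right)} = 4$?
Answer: $112$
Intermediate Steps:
$F{\left(X,f \right)} = f + 2 X$
$u = 0$ ($u = - 4 \left(-4 + 4\right) = \left(-4\right) 0 = 0$)
$\left(F{\left(3,\left(-1\right) \left(-4\right) \right)} - 6\right) 7 \left(2 - 1\right) \left(u + 4\right) = \left(\left(\left(-1\right) \left(-4\right) + 2 \cdot 3\right) - 6\right) 7 \left(2 - 1\right) \left(0 + 4\right) = \left(\left(4 + 6\right) - 6\right) 7 \cdot 1 \cdot 4 = \left(10 - 6\right) 7 \cdot 4 = 4 \cdot 7 \cdot 4 = 28 \cdot 4 = 112$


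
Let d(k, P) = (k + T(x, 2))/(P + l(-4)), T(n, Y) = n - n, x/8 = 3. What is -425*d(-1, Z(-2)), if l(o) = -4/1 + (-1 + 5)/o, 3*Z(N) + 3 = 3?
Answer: -85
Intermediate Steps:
x = 24 (x = 8*3 = 24)
Z(N) = 0 (Z(N) = -1 + (⅓)*3 = -1 + 1 = 0)
T(n, Y) = 0
l(o) = -4 + 4/o (l(o) = -4*1 + 4/o = -4 + 4/o)
d(k, P) = k/(-5 + P) (d(k, P) = (k + 0)/(P + (-4 + 4/(-4))) = k/(P + (-4 + 4*(-¼))) = k/(P + (-4 - 1)) = k/(P - 5) = k/(-5 + P))
-425*d(-1, Z(-2)) = -(-425)/(-5 + 0) = -(-425)/(-5) = -(-425)*(-1)/5 = -425*⅕ = -85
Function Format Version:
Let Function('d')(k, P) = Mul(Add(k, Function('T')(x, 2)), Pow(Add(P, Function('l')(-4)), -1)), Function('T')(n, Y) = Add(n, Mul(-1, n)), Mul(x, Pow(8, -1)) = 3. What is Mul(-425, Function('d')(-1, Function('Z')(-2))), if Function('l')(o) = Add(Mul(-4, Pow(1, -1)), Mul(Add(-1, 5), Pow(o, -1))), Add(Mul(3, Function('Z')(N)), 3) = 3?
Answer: -85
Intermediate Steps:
x = 24 (x = Mul(8, 3) = 24)
Function('Z')(N) = 0 (Function('Z')(N) = Add(-1, Mul(Rational(1, 3), 3)) = Add(-1, 1) = 0)
Function('T')(n, Y) = 0
Function('l')(o) = Add(-4, Mul(4, Pow(o, -1))) (Function('l')(o) = Add(Mul(-4, 1), Mul(4, Pow(o, -1))) = Add(-4, Mul(4, Pow(o, -1))))
Function('d')(k, P) = Mul(k, Pow(Add(-5, P), -1)) (Function('d')(k, P) = Mul(Add(k, 0), Pow(Add(P, Add(-4, Mul(4, Pow(-4, -1)))), -1)) = Mul(k, Pow(Add(P, Add(-4, Mul(4, Rational(-1, 4)))), -1)) = Mul(k, Pow(Add(P, Add(-4, -1)), -1)) = Mul(k, Pow(Add(P, -5), -1)) = Mul(k, Pow(Add(-5, P), -1)))
Mul(-425, Function('d')(-1, Function('Z')(-2))) = Mul(-425, Mul(-1, Pow(Add(-5, 0), -1))) = Mul(-425, Mul(-1, Pow(-5, -1))) = Mul(-425, Mul(-1, Rational(-1, 5))) = Mul(-425, Rational(1, 5)) = -85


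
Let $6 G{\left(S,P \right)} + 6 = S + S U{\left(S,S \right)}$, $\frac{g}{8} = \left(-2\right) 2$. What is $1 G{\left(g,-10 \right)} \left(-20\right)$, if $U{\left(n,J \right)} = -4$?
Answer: $-300$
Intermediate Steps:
$g = -32$ ($g = 8 \left(\left(-2\right) 2\right) = 8 \left(-4\right) = -32$)
$G{\left(S,P \right)} = -1 - \frac{S}{2}$ ($G{\left(S,P \right)} = -1 + \frac{S + S \left(-4\right)}{6} = -1 + \frac{S - 4 S}{6} = -1 + \frac{\left(-3\right) S}{6} = -1 - \frac{S}{2}$)
$1 G{\left(g,-10 \right)} \left(-20\right) = 1 \left(-1 - -16\right) \left(-20\right) = 1 \left(-1 + 16\right) \left(-20\right) = 1 \cdot 15 \left(-20\right) = 15 \left(-20\right) = -300$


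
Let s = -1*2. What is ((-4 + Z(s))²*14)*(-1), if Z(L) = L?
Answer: -504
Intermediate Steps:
s = -2
((-4 + Z(s))²*14)*(-1) = ((-4 - 2)²*14)*(-1) = ((-6)²*14)*(-1) = (36*14)*(-1) = 504*(-1) = -504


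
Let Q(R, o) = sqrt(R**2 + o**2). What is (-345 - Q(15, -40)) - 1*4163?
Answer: -4508 - 5*sqrt(73) ≈ -4550.7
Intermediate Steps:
(-345 - Q(15, -40)) - 1*4163 = (-345 - sqrt(15**2 + (-40)**2)) - 1*4163 = (-345 - sqrt(225 + 1600)) - 4163 = (-345 - sqrt(1825)) - 4163 = (-345 - 5*sqrt(73)) - 4163 = -4508 - 5*sqrt(73)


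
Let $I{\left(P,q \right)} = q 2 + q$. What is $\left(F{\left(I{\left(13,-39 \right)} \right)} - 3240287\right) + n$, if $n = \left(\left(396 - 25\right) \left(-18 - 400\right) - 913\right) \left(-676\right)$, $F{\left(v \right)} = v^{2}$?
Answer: $102223318$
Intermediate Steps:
$I{\left(P,q \right)} = 3 q$ ($I{\left(P,q \right)} = 2 q + q = 3 q$)
$n = 105449916$ ($n = \left(371 \left(-418\right) - 913\right) \left(-676\right) = \left(-155078 - 913\right) \left(-676\right) = \left(-155991\right) \left(-676\right) = 105449916$)
$\left(F{\left(I{\left(13,-39 \right)} \right)} - 3240287\right) + n = \left(\left(3 \left(-39\right)\right)^{2} - 3240287\right) + 105449916 = \left(\left(-117\right)^{2} - 3240287\right) + 105449916 = \left(13689 - 3240287\right) + 105449916 = -3226598 + 105449916 = 102223318$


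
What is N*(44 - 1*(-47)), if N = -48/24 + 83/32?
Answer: 1729/32 ≈ 54.031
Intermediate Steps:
N = 19/32 (N = -48*1/24 + 83*(1/32) = -2 + 83/32 = 19/32 ≈ 0.59375)
N*(44 - 1*(-47)) = 19*(44 - 1*(-47))/32 = 19*(44 + 47)/32 = (19/32)*91 = 1729/32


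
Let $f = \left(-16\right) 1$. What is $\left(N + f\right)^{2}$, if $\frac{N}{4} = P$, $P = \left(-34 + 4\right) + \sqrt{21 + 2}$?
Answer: $18864 - 1088 \sqrt{23} \approx 13646.0$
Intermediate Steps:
$f = -16$
$P = -30 + \sqrt{23} \approx -25.204$
$N = -120 + 4 \sqrt{23}$ ($N = 4 \left(-30 + \sqrt{23}\right) = -120 + 4 \sqrt{23} \approx -100.82$)
$\left(N + f\right)^{2} = \left(\left(-120 + 4 \sqrt{23}\right) - 16\right)^{2} = \left(-136 + 4 \sqrt{23}\right)^{2}$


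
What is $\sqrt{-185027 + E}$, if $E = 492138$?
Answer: $\sqrt{307111} \approx 554.18$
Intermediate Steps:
$\sqrt{-185027 + E} = \sqrt{-185027 + 492138} = \sqrt{307111}$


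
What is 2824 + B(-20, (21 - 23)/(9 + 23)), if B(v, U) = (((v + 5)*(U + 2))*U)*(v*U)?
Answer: 2894101/1024 ≈ 2826.3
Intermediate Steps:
B(v, U) = v*U²*(2 + U)*(5 + v) (B(v, U) = (((5 + v)*(2 + U))*U)*(U*v) = (((2 + U)*(5 + v))*U)*(U*v) = (U*(2 + U)*(5 + v))*(U*v) = v*U²*(2 + U)*(5 + v))
2824 + B(-20, (21 - 23)/(9 + 23)) = 2824 - 20*((21 - 23)/(9 + 23))²*(10 + 2*(-20) + 5*((21 - 23)/(9 + 23)) + ((21 - 23)/(9 + 23))*(-20)) = 2824 - 20*(-2/32)²*(10 - 40 + 5*(-2/32) - 2/32*(-20)) = 2824 - 20*(-2*1/32)²*(10 - 40 + 5*(-2*1/32) - 2*1/32*(-20)) = 2824 - 20*(-1/16)²*(10 - 40 + 5*(-1/16) - 1/16*(-20)) = 2824 - 20*1/256*(10 - 40 - 5/16 + 5/4) = 2824 - 20*1/256*(-465/16) = 2824 + 2325/1024 = 2894101/1024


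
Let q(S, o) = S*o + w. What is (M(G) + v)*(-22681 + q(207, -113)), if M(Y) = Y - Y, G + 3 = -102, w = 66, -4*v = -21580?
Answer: -248202370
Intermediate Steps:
v = 5395 (v = -¼*(-21580) = 5395)
G = -105 (G = -3 - 102 = -105)
q(S, o) = 66 + S*o (q(S, o) = S*o + 66 = 66 + S*o)
M(Y) = 0
(M(G) + v)*(-22681 + q(207, -113)) = (0 + 5395)*(-22681 + (66 + 207*(-113))) = 5395*(-22681 + (66 - 23391)) = 5395*(-22681 - 23325) = 5395*(-46006) = -248202370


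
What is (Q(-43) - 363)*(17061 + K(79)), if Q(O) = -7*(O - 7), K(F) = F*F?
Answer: -302926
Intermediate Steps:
K(F) = F**2
Q(O) = 49 - 7*O (Q(O) = -7*(-7 + O) = 49 - 7*O)
(Q(-43) - 363)*(17061 + K(79)) = ((49 - 7*(-43)) - 363)*(17061 + 79**2) = ((49 + 301) - 363)*(17061 + 6241) = (350 - 363)*23302 = -13*23302 = -302926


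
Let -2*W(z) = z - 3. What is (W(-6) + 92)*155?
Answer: 29915/2 ≈ 14958.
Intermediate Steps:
W(z) = 3/2 - z/2 (W(z) = -(z - 3)/2 = -(-3 + z)/2 = 3/2 - z/2)
(W(-6) + 92)*155 = ((3/2 - ½*(-6)) + 92)*155 = ((3/2 + 3) + 92)*155 = (9/2 + 92)*155 = (193/2)*155 = 29915/2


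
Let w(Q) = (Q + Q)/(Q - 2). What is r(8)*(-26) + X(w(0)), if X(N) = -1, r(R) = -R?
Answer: 207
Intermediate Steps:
w(Q) = 2*Q/(-2 + Q) (w(Q) = (2*Q)/(-2 + Q) = 2*Q/(-2 + Q))
r(8)*(-26) + X(w(0)) = -1*8*(-26) - 1 = -8*(-26) - 1 = 208 - 1 = 207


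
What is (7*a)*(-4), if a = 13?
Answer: -364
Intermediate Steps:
(7*a)*(-4) = (7*13)*(-4) = 91*(-4) = -364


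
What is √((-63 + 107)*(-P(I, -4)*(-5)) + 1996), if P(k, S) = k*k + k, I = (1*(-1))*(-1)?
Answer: 2*√609 ≈ 49.356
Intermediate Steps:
I = 1 (I = -1*(-1) = 1)
P(k, S) = k + k² (P(k, S) = k² + k = k + k²)
√((-63 + 107)*(-P(I, -4)*(-5)) + 1996) = √((-63 + 107)*(-(1 + 1)*(-5)) + 1996) = √(44*(-2*(-5)) + 1996) = √(44*10 + 1996) = √(440 + 1996) = √2436 = 2*√609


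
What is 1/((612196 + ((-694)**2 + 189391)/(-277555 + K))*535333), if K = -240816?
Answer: 74053/24269243678502491 ≈ 3.0513e-12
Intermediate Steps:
1/((612196 + ((-694)**2 + 189391)/(-277555 + K))*535333) = 1/((612196 + ((-694)**2 + 189391)/(-277555 - 240816))*535333) = (1/535333)/(612196 + (481636 + 189391)/(-518371)) = (1/535333)/(612196 + 671027*(-1/518371)) = (1/535333)/(612196 - 95861/74053) = (1/535333)/(45334854527/74053) = (74053/45334854527)*(1/535333) = 74053/24269243678502491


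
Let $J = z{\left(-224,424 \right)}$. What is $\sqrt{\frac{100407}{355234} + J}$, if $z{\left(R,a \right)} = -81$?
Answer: $\frac{i \sqrt{10185818794998}}{355234} \approx 8.9843 i$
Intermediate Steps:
$J = -81$
$\sqrt{\frac{100407}{355234} + J} = \sqrt{\frac{100407}{355234} - 81} = \sqrt{- \frac{28673547}{355234}} = \frac{i \sqrt{10185818794998}}{355234}$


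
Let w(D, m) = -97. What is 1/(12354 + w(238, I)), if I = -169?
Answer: 1/12257 ≈ 8.1586e-5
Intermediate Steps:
1/(12354 + w(238, I)) = 1/(12354 - 97) = 1/12257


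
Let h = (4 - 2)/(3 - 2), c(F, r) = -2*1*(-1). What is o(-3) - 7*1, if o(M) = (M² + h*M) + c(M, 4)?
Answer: -2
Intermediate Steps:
c(F, r) = 2 (c(F, r) = -2*(-1) = 2)
h = 2 (h = 2/1 = 2*1 = 2)
o(M) = 2 + M² + 2*M (o(M) = (M² + 2*M) + 2 = 2 + M² + 2*M)
o(-3) - 7*1 = (2 + (-3)² + 2*(-3)) - 7*1 = (2 + 9 - 6) - 7 = 5 - 7 = -2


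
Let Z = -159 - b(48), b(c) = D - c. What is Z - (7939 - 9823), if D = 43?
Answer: 1730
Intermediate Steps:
b(c) = 43 - c
Z = -154 (Z = -159 - (43 - 1*48) = -159 - (43 - 48) = -159 - 1*(-5) = -159 + 5 = -154)
Z - (7939 - 9823) = -154 - (7939 - 9823) = -154 - 1*(-1884) = -154 + 1884 = 1730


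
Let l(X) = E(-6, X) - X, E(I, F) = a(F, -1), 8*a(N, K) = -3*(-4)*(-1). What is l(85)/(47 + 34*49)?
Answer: -173/3426 ≈ -0.050496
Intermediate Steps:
a(N, K) = -3/2 (a(N, K) = (-3*(-4)*(-1))/8 = (12*(-1))/8 = (1/8)*(-12) = -3/2)
E(I, F) = -3/2
l(X) = -3/2 - X
l(85)/(47 + 34*49) = (-3/2 - 1*85)/(47 + 34*49) = (-3/2 - 85)/(47 + 1666) = -173/2/1713 = -173/2*1/1713 = -173/3426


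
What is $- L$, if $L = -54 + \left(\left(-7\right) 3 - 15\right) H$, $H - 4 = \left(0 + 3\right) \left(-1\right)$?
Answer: $90$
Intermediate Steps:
$H = 1$ ($H = 4 + \left(0 + 3\right) \left(-1\right) = 4 + 3 \left(-1\right) = 4 - 3 = 1$)
$L = -90$ ($L = -54 + \left(\left(-7\right) 3 - 15\right) 1 = -54 + \left(-21 - 15\right) 1 = -54 - 36 = -90$)
$- L = \left(-1\right) \left(-90\right) = 90$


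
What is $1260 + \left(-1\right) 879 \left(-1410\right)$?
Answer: $1240650$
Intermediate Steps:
$1260 + \left(-1\right) 879 \left(-1410\right) = 1260 - -1239390 = 1260 + 1239390 = 1240650$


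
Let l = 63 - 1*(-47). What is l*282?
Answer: 31020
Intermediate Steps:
l = 110 (l = 63 + 47 = 110)
l*282 = 110*282 = 31020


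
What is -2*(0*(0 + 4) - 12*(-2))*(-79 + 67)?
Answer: 576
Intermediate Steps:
-2*(0*(0 + 4) - 12*(-2))*(-79 + 67) = -2*(0*4 + 24)*(-12) = -2*(0 + 24)*(-12) = -48*(-12) = -2*(-288) = 576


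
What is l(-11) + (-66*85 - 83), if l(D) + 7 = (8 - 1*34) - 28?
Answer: -5754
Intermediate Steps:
l(D) = -61 (l(D) = -7 + ((8 - 1*34) - 28) = -7 + ((8 - 34) - 28) = -7 + (-26 - 28) = -7 - 54 = -61)
l(-11) + (-66*85 - 83) = -61 + (-66*85 - 83) = -61 + (-5610 - 83) = -61 - 5693 = -5754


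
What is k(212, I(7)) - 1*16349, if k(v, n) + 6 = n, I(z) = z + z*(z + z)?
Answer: -16250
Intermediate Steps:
I(z) = z + 2*z**2 (I(z) = z + z*(2*z) = z + 2*z**2)
k(v, n) = -6 + n
k(212, I(7)) - 1*16349 = (-6 + 7*(1 + 2*7)) - 1*16349 = (-6 + 7*(1 + 14)) - 16349 = (-6 + 7*15) - 16349 = (-6 + 105) - 16349 = 99 - 16349 = -16250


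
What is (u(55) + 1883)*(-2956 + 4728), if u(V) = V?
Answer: 3434136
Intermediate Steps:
(u(55) + 1883)*(-2956 + 4728) = (55 + 1883)*(-2956 + 4728) = 1938*1772 = 3434136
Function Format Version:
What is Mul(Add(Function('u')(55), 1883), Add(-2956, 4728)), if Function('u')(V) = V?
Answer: 3434136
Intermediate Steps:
Mul(Add(Function('u')(55), 1883), Add(-2956, 4728)) = Mul(Add(55, 1883), Add(-2956, 4728)) = Mul(1938, 1772) = 3434136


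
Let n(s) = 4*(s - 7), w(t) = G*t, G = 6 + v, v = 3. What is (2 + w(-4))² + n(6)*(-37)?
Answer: 1304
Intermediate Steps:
G = 9 (G = 6 + 3 = 9)
w(t) = 9*t
n(s) = -28 + 4*s (n(s) = 4*(-7 + s) = -28 + 4*s)
(2 + w(-4))² + n(6)*(-37) = (2 + 9*(-4))² + (-28 + 4*6)*(-37) = (2 - 36)² + (-28 + 24)*(-37) = (-34)² - 4*(-37) = 1156 + 148 = 1304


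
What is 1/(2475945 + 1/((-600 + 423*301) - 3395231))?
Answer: 3268508/8092646040059 ≈ 4.0389e-7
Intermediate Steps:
1/(2475945 + 1/((-600 + 423*301) - 3395231)) = 1/(2475945 + 1/((-600 + 127323) - 3395231)) = 1/(2475945 + 1/(126723 - 3395231)) = 1/(2475945 + 1/(-3268508)) = 1/(2475945 - 1/3268508) = 1/(8092646040059/3268508) = 3268508/8092646040059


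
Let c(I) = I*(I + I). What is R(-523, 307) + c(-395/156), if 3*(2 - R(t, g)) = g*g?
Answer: -382093583/12168 ≈ -31402.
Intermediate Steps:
R(t, g) = 2 - g²/3 (R(t, g) = 2 - g*g/3 = 2 - g²/3)
c(I) = 2*I² (c(I) = I*(2*I) = 2*I²)
R(-523, 307) + c(-395/156) = (2 - ⅓*307²) + 2*(-395/156)² = (2 - ⅓*94249) + 2*(-395*1/156)² = (2 - 94249/3) + 2*(-395/156)² = -94243/3 + 2*(156025/24336) = -94243/3 + 156025/12168 = -382093583/12168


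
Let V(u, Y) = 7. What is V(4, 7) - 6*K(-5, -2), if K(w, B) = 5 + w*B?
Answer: -83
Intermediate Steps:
K(w, B) = 5 + B*w
V(4, 7) - 6*K(-5, -2) = 7 - 6*(5 - 2*(-5)) = 7 - 6*(5 + 10) = 7 - 6*15 = 7 - 90 = -83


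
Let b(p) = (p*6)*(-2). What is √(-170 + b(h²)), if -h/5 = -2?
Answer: I*√1370 ≈ 37.013*I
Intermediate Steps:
h = 10 (h = -5*(-2) = 10)
b(p) = -12*p (b(p) = (6*p)*(-2) = -12*p)
√(-170 + b(h²)) = √(-170 - 12*10²) = √(-170 - 12*100) = √(-170 - 1200) = √(-1370) = I*√1370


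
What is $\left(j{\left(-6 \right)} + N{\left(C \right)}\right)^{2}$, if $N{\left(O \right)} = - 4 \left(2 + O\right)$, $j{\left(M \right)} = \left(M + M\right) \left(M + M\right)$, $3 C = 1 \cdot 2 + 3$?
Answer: $\frac{150544}{9} \approx 16727.0$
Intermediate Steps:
$C = \frac{5}{3}$ ($C = \frac{1 \cdot 2 + 3}{3} = \frac{2 + 3}{3} = \frac{1}{3} \cdot 5 = \frac{5}{3} \approx 1.6667$)
$j{\left(M \right)} = 4 M^{2}$ ($j{\left(M \right)} = 2 M 2 M = 4 M^{2}$)
$N{\left(O \right)} = -8 - 4 O$
$\left(j{\left(-6 \right)} + N{\left(C \right)}\right)^{2} = \left(4 \left(-6\right)^{2} - \frac{44}{3}\right)^{2} = \left(4 \cdot 36 - \frac{44}{3}\right)^{2} = \left(144 - \frac{44}{3}\right)^{2} = \left(\frac{388}{3}\right)^{2} = \frac{150544}{9}$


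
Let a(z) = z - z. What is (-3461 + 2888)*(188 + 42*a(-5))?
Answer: -107724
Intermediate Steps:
a(z) = 0
(-3461 + 2888)*(188 + 42*a(-5)) = (-3461 + 2888)*(188 + 42*0) = -573*(188 + 0) = -573*188 = -107724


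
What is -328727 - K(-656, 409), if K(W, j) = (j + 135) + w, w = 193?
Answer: -329464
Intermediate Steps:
K(W, j) = 328 + j (K(W, j) = (j + 135) + 193 = (135 + j) + 193 = 328 + j)
-328727 - K(-656, 409) = -328727 - (328 + 409) = -328727 - 1*737 = -328727 - 737 = -329464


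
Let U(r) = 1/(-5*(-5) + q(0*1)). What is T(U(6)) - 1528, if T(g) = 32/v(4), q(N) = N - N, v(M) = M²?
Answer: -1526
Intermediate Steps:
q(N) = 0
U(r) = 1/25 (U(r) = 1/(-5*(-5) + 0) = 1/(25 + 0) = 1/25)
T(g) = 2 (T(g) = 32/(4²) = 32/16 = 32*(1/16) = 2)
T(U(6)) - 1528 = 2 - 1528 = -1526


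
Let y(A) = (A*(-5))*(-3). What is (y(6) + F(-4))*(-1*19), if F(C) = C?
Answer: -1634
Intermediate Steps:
y(A) = 15*A (y(A) = -5*A*(-3) = 15*A)
(y(6) + F(-4))*(-1*19) = (15*6 - 4)*(-1*19) = (90 - 4)*(-19) = 86*(-19) = -1634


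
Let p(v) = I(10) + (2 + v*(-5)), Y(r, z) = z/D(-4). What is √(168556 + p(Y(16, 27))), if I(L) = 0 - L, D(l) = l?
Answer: √674327/2 ≈ 410.59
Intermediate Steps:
I(L) = -L
Y(r, z) = -z/4 (Y(r, z) = z/(-4) = z*(-¼) = -z/4)
p(v) = -8 - 5*v (p(v) = -1*10 + (2 + v*(-5)) = -10 + (2 - 5*v) = -8 - 5*v)
√(168556 + p(Y(16, 27))) = √(168556 + (-8 - (-5)*27/4)) = √(168556 + (-8 - 5*(-27/4))) = √(168556 + (-8 + 135/4)) = √(168556 + 103/4) = √(674327/4) = √674327/2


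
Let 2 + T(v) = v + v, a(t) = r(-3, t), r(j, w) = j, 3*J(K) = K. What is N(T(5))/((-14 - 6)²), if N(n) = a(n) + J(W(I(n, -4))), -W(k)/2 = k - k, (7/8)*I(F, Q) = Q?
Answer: -3/400 ≈ -0.0075000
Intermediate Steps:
I(F, Q) = 8*Q/7
W(k) = 0 (W(k) = -2*(k - k) = -2*0 = 0)
J(K) = K/3
a(t) = -3
T(v) = -2 + 2*v (T(v) = -2 + (v + v) = -2 + 2*v)
N(n) = -3 (N(n) = -3 + (⅓)*0 = -3 + 0 = -3)
N(T(5))/((-14 - 6)²) = -3/(-14 - 6)² = -3/((-20)²) = -3/400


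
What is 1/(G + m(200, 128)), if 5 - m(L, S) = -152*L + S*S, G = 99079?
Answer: 1/113100 ≈ 8.8417e-6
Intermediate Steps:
m(L, S) = 5 - S**2 + 152*L (m(L, S) = 5 - (-152*L + S*S) = 5 - (-152*L + S**2) = 5 - (S**2 - 152*L) = 5 + (-S**2 + 152*L) = 5 - S**2 + 152*L)
1/(G + m(200, 128)) = 1/(99079 + (5 - 1*128**2 + 152*200)) = 1/(99079 + (5 - 1*16384 + 30400)) = 1/(99079 + (5 - 16384 + 30400)) = 1/(99079 + 14021) = 1/113100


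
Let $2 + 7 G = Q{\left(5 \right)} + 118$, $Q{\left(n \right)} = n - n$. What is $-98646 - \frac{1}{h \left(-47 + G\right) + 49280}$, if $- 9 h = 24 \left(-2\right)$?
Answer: $- \frac{33916862311}{343824} \approx -98646.0$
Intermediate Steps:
$Q{\left(n \right)} = 0$
$h = \frac{16}{3}$ ($h = - \frac{24 \left(-2\right)}{9} = \left(- \frac{1}{9}\right) \left(-48\right) = \frac{16}{3} \approx 5.3333$)
$G = \frac{116}{7}$ ($G = - \frac{2}{7} + \frac{0 + 118}{7} = - \frac{2}{7} + \frac{1}{7} \cdot 118 = - \frac{2}{7} + \frac{118}{7} = \frac{116}{7} \approx 16.571$)
$-98646 - \frac{1}{h \left(-47 + G\right) + 49280} = -98646 - \frac{1}{\frac{16 \left(-47 + \frac{116}{7}\right)}{3} + 49280} = -98646 - \frac{1}{\frac{16}{3} \left(- \frac{213}{7}\right) + 49280} = -98646 - \frac{1}{- \frac{1136}{7} + 49280} = -98646 - \frac{1}{\frac{343824}{7}} = -98646 - \frac{7}{343824} = - \frac{33916862311}{343824}$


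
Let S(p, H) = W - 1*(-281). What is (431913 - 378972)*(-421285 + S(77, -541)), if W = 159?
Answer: -22279955145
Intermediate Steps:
S(p, H) = 440 (S(p, H) = 159 - 1*(-281) = 159 + 281 = 440)
(431913 - 378972)*(-421285 + S(77, -541)) = (431913 - 378972)*(-421285 + 440) = 52941*(-420845) = -22279955145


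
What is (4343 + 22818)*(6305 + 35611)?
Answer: 1138480476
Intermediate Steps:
(4343 + 22818)*(6305 + 35611) = 27161*41916 = 1138480476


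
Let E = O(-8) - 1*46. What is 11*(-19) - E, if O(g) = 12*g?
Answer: -67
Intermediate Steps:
E = -142 (E = 12*(-8) - 1*46 = -96 - 46 = -142)
11*(-19) - E = 11*(-19) - 1*(-142) = -209 + 142 = -67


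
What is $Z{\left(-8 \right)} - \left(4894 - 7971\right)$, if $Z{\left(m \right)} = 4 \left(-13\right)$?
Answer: $3025$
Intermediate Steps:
$Z{\left(m \right)} = -52$
$Z{\left(-8 \right)} - \left(4894 - 7971\right) = -52 - \left(4894 - 7971\right) = -52 - -3077 = -52 + 3077 = 3025$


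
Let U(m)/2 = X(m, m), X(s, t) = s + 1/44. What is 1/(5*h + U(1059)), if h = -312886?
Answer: -22/34370863 ≈ -6.4008e-7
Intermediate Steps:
X(s, t) = 1/44 + s (X(s, t) = s + 1/44 = 1/44 + s)
U(m) = 1/22 + 2*m (U(m) = 2*(1/44 + m) = 1/22 + 2*m)
1/(5*h + U(1059)) = 1/(5*(-312886) + (1/22 + 2*1059)) = 1/(-1564430 + (1/22 + 2118)) = 1/(-1564430 + 46597/22) = 1/(-34370863/22) = -22/34370863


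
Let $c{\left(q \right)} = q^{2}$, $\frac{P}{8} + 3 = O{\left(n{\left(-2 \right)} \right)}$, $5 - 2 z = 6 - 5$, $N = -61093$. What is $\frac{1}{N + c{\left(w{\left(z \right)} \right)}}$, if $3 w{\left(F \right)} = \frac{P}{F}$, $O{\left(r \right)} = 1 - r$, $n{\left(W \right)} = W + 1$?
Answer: $- \frac{9}{549821} \approx -1.6369 \cdot 10^{-5}$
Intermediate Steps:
$n{\left(W \right)} = 1 + W$
$z = 2$ ($z = \frac{5}{2} - \frac{6 - 5}{2} = \frac{5}{2} - \frac{1}{2} = 2$)
$P = -8$ ($P = -24 + 8 \left(1 - \left(1 - 2\right)\right) = -24 + 8 \left(1 - -1\right) = -24 + 8 \left(1 + 1\right) = -24 + 8 \cdot 2 = -24 + 16 = -8$)
$w{\left(F \right)} = - \frac{8}{3 F}$ ($w{\left(F \right)} = \frac{\left(-8\right) \frac{1}{F}}{3} = - \frac{8}{3 F}$)
$\frac{1}{N + c{\left(w{\left(z \right)} \right)}} = \frac{1}{-61093 + \left(- \frac{8}{3 \cdot 2}\right)^{2}} = \frac{1}{-61093 + \left(\left(- \frac{8}{3}\right) \frac{1}{2}\right)^{2}} = \frac{1}{-61093 + \left(- \frac{4}{3}\right)^{2}} = \frac{1}{-61093 + \frac{16}{9}} = \frac{1}{- \frac{549821}{9}} = - \frac{9}{549821}$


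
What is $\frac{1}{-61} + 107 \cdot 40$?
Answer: $\frac{261079}{61} \approx 4280.0$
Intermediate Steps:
$\frac{1}{-61} + 107 \cdot 40 = - \frac{1}{61} + 4280 = \frac{261079}{61}$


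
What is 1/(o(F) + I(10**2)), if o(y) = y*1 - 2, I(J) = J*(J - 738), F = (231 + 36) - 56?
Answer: -1/63591 ≈ -1.5725e-5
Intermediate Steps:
F = 211 (F = 267 - 56 = 211)
I(J) = J*(-738 + J)
o(y) = -2 + y (o(y) = y - 2 = -2 + y)
1/(o(F) + I(10**2)) = 1/((-2 + 211) + 10**2*(-738 + 10**2)) = 1/(209 + 100*(-738 + 100)) = 1/(209 + 100*(-638)) = 1/(209 - 63800) = 1/(-63591) = -1/63591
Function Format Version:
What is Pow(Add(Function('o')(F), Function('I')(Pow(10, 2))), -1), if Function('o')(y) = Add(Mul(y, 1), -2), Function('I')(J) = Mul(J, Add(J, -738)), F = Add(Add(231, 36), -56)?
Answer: Rational(-1, 63591) ≈ -1.5725e-5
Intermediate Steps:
F = 211 (F = Add(267, -56) = 211)
Function('I')(J) = Mul(J, Add(-738, J))
Function('o')(y) = Add(-2, y) (Function('o')(y) = Add(y, -2) = Add(-2, y))
Pow(Add(Function('o')(F), Function('I')(Pow(10, 2))), -1) = Pow(Add(Add(-2, 211), Mul(Pow(10, 2), Add(-738, Pow(10, 2)))), -1) = Pow(Add(209, Mul(100, Add(-738, 100))), -1) = Pow(Add(209, Mul(100, -638)), -1) = Pow(Add(209, -63800), -1) = Pow(-63591, -1) = Rational(-1, 63591)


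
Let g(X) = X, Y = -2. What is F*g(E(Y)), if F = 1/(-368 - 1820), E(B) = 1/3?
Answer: -1/6564 ≈ -0.00015235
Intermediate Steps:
E(B) = 1/3
F = -1/2188 (F = 1/(-2188) = -1/2188 ≈ -0.00045704)
F*g(E(Y)) = -1/2188*1/3 = -1/6564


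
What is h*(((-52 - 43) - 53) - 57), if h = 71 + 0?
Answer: -14555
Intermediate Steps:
h = 71
h*(((-52 - 43) - 53) - 57) = 71*(((-52 - 43) - 53) - 57) = 71*((-95 - 53) - 57) = 71*(-148 - 57) = 71*(-205) = -14555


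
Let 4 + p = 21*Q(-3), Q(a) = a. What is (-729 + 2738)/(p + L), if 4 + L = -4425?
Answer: -2009/4496 ≈ -0.44684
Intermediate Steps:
L = -4429 (L = -4 - 4425 = -4429)
p = -67 (p = -4 + 21*(-3) = -4 - 63 = -67)
(-729 + 2738)/(p + L) = (-729 + 2738)/(-67 - 4429) = 2009/(-4496) = 2009*(-1/4496) = -2009/4496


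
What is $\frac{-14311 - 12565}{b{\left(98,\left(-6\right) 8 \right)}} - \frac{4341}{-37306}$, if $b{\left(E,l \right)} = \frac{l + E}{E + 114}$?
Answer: $- \frac{106279313411}{932650} \approx -1.1395 \cdot 10^{5}$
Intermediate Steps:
$b{\left(E,l \right)} = \frac{E + l}{114 + E}$
$\frac{-14311 - 12565}{b{\left(98,\left(-6\right) 8 \right)}} - \frac{4341}{-37306} = \frac{-14311 - 12565}{\frac{1}{114 + 98} \left(98 - 48\right)} - \frac{4341}{-37306} = \frac{-14311 - 12565}{\frac{1}{212} \left(98 - 48\right)} - - \frac{4341}{37306} = - \frac{26876}{\frac{1}{212} \cdot 50} + \frac{4341}{37306} = - \frac{26876}{\frac{25}{106}} + \frac{4341}{37306} = \left(-26876\right) \frac{106}{25} + \frac{4341}{37306} = - \frac{2848856}{25} + \frac{4341}{37306} = - \frac{106279313411}{932650}$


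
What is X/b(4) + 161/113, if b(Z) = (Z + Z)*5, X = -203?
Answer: -16499/4520 ≈ -3.6502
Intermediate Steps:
b(Z) = 10*Z (b(Z) = (2*Z)*5 = 10*Z)
X/b(4) + 161/113 = -203/(10*4) + 161/113 = -203/40 + 161*(1/113) = -203*1/40 + 161/113 = -203/40 + 161/113 = -16499/4520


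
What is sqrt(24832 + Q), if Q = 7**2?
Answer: sqrt(24881) ≈ 157.74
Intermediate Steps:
Q = 49
sqrt(24832 + Q) = sqrt(24832 + 49) = sqrt(24881)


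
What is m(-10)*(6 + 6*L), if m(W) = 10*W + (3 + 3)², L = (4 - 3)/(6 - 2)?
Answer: -480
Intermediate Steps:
L = ¼ (L = 1/4 = 1*(¼) = ¼ ≈ 0.25000)
m(W) = 36 + 10*W (m(W) = 10*W + 6² = 10*W + 36 = 36 + 10*W)
m(-10)*(6 + 6*L) = (36 + 10*(-10))*(6 + 6*(¼)) = (36 - 100)*(6 + 3/2) = -64*15/2 = -480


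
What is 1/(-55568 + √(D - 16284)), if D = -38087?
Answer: -55568/3087856995 - I*√54371/3087856995 ≈ -1.7996e-5 - 7.5514e-8*I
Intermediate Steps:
1/(-55568 + √(D - 16284)) = 1/(-55568 + √(-38087 - 16284)) = 1/(-55568 + √(-54371)) = 1/(-55568 + I*√54371)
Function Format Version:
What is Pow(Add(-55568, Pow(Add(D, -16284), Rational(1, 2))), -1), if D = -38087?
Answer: Add(Rational(-55568, 3087856995), Mul(Rational(-1, 3087856995), I, Pow(54371, Rational(1, 2)))) ≈ Add(-1.7996e-5, Mul(-7.5514e-8, I))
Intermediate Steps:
Pow(Add(-55568, Pow(Add(D, -16284), Rational(1, 2))), -1) = Pow(Add(-55568, Pow(Add(-38087, -16284), Rational(1, 2))), -1) = Pow(Add(-55568, Pow(-54371, Rational(1, 2))), -1) = Pow(Add(-55568, Mul(I, Pow(54371, Rational(1, 2)))), -1)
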